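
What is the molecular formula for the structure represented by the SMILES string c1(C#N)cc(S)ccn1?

Heavy atoms from the SMILES: 6 C, 2 N, 1 S.
Implicit hydrogens by atom environment:
  3 × C (aromatic): 1 H each → 3
  2 × C (aromatic): no H
  1 × C: no H
  1 × N (aromatic): no H
  1 × N: no H
  1 × S: 1 H
  Total hydrogens = 4.
Molecular formula: C6H4N2S

C6H4N2S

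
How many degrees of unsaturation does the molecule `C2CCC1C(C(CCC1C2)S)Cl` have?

Molecular formula from the SMILES: C10H17ClS.
DoU = (2C + 2 + N − H − X)/2 = (2·10 + 2 + 0 − 17 − 1)/2 = 4/2 = 2.
(Structurally: 2 ring(s) + 0 π bond(s) = 2.)

2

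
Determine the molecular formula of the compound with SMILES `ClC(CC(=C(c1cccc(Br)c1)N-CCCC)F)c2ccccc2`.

C20H22BrClFN

Heavy atoms from the SMILES: 1 Br, 20 C, 1 Cl, 1 F, 1 N.
Implicit hydrogens by atom environment:
  9 × C (aromatic): 1 H each → 9
  4 × C: 2 H each → 8
  3 × C (aromatic): no H
  2 × C: no H
  1 × Br: no H
  1 × C: 3 H
  1 × C: 1 H
  1 × Cl: no H
  1 × F: no H
  1 × N: 1 H
  Total hydrogens = 22.
Molecular formula: C20H22BrClFN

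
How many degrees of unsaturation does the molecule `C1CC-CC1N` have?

1

Molecular formula from the SMILES: C5H11N.
DoU = (2C + 2 + N − H − X)/2 = (2·5 + 2 + 1 − 11 − 0)/2 = 2/2 = 1.
(Structurally: 1 ring(s) + 0 π bond(s) = 1.)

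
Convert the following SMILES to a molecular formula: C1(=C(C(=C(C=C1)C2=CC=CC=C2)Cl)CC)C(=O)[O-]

Heavy atoms from the SMILES: 15 C, 1 Cl, 2 O.
Implicit hydrogens by atom environment:
  7 × C (aromatic): 1 H each → 7
  5 × C (aromatic): no H
  1 × C: 3 H
  1 × C: 2 H
  1 × C: no H
  1 × Cl: no H
  1 × O: no H
  1 × O (charge -1): no H
  Total hydrogens = 12.
Net charge -1.
Molecular formula: C15H12ClO2-

C15H12ClO2-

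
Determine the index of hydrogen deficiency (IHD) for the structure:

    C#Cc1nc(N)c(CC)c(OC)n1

6

Molecular formula from the SMILES: C9H11N3O.
DoU = (2C + 2 + N − H − X)/2 = (2·9 + 2 + 3 − 11 − 0)/2 = 12/2 = 6.
(Structurally: 1 ring(s) + 5 π bond(s) = 6.)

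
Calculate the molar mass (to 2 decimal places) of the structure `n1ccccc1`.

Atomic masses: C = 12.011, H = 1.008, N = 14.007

Molecular formula: C5H5N.
M = 5×12.011 + 5×1.008 + 1×14.007 = 79.10 g/mol.

79.10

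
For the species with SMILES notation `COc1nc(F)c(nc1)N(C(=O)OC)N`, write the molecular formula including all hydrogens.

C7H9FN4O3

Heavy atoms from the SMILES: 7 C, 1 F, 4 N, 3 O.
Implicit hydrogens by atom environment:
  3 × C (aromatic): no H
  3 × O: no H
  2 × C: 3 H each → 6
  2 × N (aromatic): no H
  1 × C (aromatic): 1 H
  1 × C: no H
  1 × F: no H
  1 × N: 2 H
  1 × N: no H
  Total hydrogens = 9.
Molecular formula: C7H9FN4O3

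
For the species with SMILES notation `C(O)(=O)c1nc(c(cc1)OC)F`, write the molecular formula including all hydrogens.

Heavy atoms from the SMILES: 7 C, 1 F, 1 N, 3 O.
Implicit hydrogens by atom environment:
  3 × C (aromatic): no H
  2 × C (aromatic): 1 H each → 2
  2 × O: no H
  1 × C: 3 H
  1 × C: no H
  1 × F: no H
  1 × N (aromatic): no H
  1 × O: 1 H
  Total hydrogens = 6.
Molecular formula: C7H6FNO3

C7H6FNO3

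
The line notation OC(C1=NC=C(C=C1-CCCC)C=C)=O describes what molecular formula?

C12H15NO2

Heavy atoms from the SMILES: 12 C, 1 N, 2 O.
Implicit hydrogens by atom environment:
  4 × C: 2 H each → 8
  3 × C (aromatic): no H
  2 × C (aromatic): 1 H each → 2
  1 × C: 3 H
  1 × C: 1 H
  1 × C: no H
  1 × N (aromatic): no H
  1 × O: 1 H
  1 × O: no H
  Total hydrogens = 15.
Molecular formula: C12H15NO2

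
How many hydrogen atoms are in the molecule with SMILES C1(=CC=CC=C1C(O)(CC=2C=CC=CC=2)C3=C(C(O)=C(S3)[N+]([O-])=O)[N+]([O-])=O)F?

Hydrogens are implicit in SMILES; fill each atom to its normal valence:
  9 × C (aromatic): 1 H each → 9
  7 × C (aromatic): no H
  2 × N (charge +1): no H
  2 × O: 1 H each → 2
  2 × O: no H
  2 × O (charge -1): no H
  1 × C: 2 H
  1 × C: no H
  1 × F: no H
  1 × S (aromatic): no H
  Total hydrogens = 13.

13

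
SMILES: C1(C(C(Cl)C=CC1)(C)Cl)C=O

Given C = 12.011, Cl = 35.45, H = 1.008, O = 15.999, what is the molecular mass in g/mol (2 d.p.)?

Molecular formula: C8H10Cl2O.
M = 8×12.011 + 2×35.45 + 10×1.008 + 1×15.999 = 193.07 g/mol.

193.07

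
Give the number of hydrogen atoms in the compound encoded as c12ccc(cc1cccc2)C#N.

7

Hydrogens are implicit in SMILES; fill each atom to its normal valence:
  7 × C (aromatic): 1 H each → 7
  3 × C (aromatic): no H
  1 × C: no H
  1 × N: no H
  Total hydrogens = 7.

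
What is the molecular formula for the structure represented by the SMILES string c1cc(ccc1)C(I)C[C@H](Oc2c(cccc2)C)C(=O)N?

C17H18INO2

Heavy atoms from the SMILES: 17 C, 1 I, 1 N, 2 O.
Implicit hydrogens by atom environment:
  9 × C (aromatic): 1 H each → 9
  3 × C (aromatic): no H
  2 × C: 1 H each → 2
  2 × O: no H
  1 × C: 3 H
  1 × C: 2 H
  1 × C: no H
  1 × I: no H
  1 × N: 2 H
  Total hydrogens = 18.
Molecular formula: C17H18INO2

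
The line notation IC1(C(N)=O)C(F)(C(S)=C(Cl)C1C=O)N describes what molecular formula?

Heavy atoms from the SMILES: 7 C, 1 Cl, 1 F, 1 I, 2 N, 2 O, 1 S.
Implicit hydrogens by atom environment:
  5 × C: no H
  2 × C: 1 H each → 2
  2 × N: 2 H each → 4
  2 × O: no H
  1 × Cl: no H
  1 × F: no H
  1 × I: no H
  1 × S: 1 H
  Total hydrogens = 7.
Molecular formula: C7H7ClFIN2O2S

C7H7ClFIN2O2S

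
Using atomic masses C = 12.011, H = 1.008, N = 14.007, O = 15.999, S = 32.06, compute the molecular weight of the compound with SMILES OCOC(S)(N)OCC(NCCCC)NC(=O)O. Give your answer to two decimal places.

Molecular formula: C9H21N3O5S.
M = 9×12.011 + 21×1.008 + 3×14.007 + 5×15.999 + 1×32.06 = 283.34 g/mol.

283.34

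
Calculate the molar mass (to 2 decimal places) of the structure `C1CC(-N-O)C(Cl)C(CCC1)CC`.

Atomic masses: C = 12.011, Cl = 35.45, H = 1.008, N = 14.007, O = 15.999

205.73

Molecular formula: C10H20ClNO.
M = 10×12.011 + 1×35.45 + 20×1.008 + 1×14.007 + 1×15.999 = 205.73 g/mol.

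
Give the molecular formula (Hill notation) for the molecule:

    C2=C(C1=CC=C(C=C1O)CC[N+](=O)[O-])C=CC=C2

Heavy atoms from the SMILES: 14 C, 1 N, 3 O.
Implicit hydrogens by atom environment:
  8 × C (aromatic): 1 H each → 8
  4 × C (aromatic): no H
  2 × C: 2 H each → 4
  1 × N (charge +1): no H
  1 × O: 1 H
  1 × O: no H
  1 × O (charge -1): no H
  Total hydrogens = 13.
Molecular formula: C14H13NO3

C14H13NO3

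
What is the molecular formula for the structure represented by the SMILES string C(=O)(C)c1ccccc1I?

C8H7IO

Heavy atoms from the SMILES: 8 C, 1 I, 1 O.
Implicit hydrogens by atom environment:
  4 × C (aromatic): 1 H each → 4
  2 × C (aromatic): no H
  1 × C: 3 H
  1 × C: no H
  1 × I: no H
  1 × O: no H
  Total hydrogens = 7.
Molecular formula: C8H7IO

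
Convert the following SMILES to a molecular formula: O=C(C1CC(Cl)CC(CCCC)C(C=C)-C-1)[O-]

Heavy atoms from the SMILES: 14 C, 1 Cl, 2 O.
Implicit hydrogens by atom environment:
  7 × C: 2 H each → 14
  5 × C: 1 H each → 5
  1 × C: 3 H
  1 × C: no H
  1 × Cl: no H
  1 × O: no H
  1 × O (charge -1): no H
  Total hydrogens = 22.
Net charge -1.
Molecular formula: C14H22ClO2-

C14H22ClO2-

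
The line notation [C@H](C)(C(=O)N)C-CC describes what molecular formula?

C6H13NO

Heavy atoms from the SMILES: 6 C, 1 N, 1 O.
Implicit hydrogens by atom environment:
  2 × C: 3 H each → 6
  2 × C: 2 H each → 4
  1 × C: 1 H
  1 × C: no H
  1 × N: 2 H
  1 × O: no H
  Total hydrogens = 13.
Molecular formula: C6H13NO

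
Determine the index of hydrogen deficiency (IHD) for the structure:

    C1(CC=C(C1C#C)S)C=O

Molecular formula from the SMILES: C8H8OS.
DoU = (2C + 2 + N − H − X)/2 = (2·8 + 2 + 0 − 8 − 0)/2 = 10/2 = 5.
(Structurally: 1 ring(s) + 4 π bond(s) = 5.)

5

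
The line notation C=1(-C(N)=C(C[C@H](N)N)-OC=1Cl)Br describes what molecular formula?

C6H9BrClN3O

Heavy atoms from the SMILES: 1 Br, 6 C, 1 Cl, 3 N, 1 O.
Implicit hydrogens by atom environment:
  4 × C (aromatic): no H
  3 × N: 2 H each → 6
  1 × Br: no H
  1 × C: 2 H
  1 × C: 1 H
  1 × Cl: no H
  1 × O (aromatic): no H
  Total hydrogens = 9.
Molecular formula: C6H9BrClN3O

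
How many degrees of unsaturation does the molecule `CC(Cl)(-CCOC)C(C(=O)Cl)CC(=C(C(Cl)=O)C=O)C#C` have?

6

Molecular formula from the SMILES: C14H15Cl3O4.
DoU = (2C + 2 + N − H − X)/2 = (2·14 + 2 + 0 − 15 − 3)/2 = 12/2 = 6.
(Structurally: 0 ring(s) + 6 π bond(s) = 6.)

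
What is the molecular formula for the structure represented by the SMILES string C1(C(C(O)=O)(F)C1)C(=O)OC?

C6H7FO4

Heavy atoms from the SMILES: 6 C, 1 F, 4 O.
Implicit hydrogens by atom environment:
  3 × C: no H
  3 × O: no H
  1 × C: 3 H
  1 × C: 2 H
  1 × C: 1 H
  1 × F: no H
  1 × O: 1 H
  Total hydrogens = 7.
Molecular formula: C6H7FO4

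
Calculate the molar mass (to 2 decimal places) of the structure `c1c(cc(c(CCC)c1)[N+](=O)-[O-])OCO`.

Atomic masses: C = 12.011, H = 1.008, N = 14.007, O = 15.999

211.22

Molecular formula: C10H13NO4.
M = 10×12.011 + 13×1.008 + 1×14.007 + 4×15.999 = 211.22 g/mol.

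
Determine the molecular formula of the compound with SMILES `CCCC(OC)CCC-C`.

C9H20O

Heavy atoms from the SMILES: 9 C, 1 O.
Implicit hydrogens by atom environment:
  5 × C: 2 H each → 10
  3 × C: 3 H each → 9
  1 × C: 1 H
  1 × O: no H
  Total hydrogens = 20.
Molecular formula: C9H20O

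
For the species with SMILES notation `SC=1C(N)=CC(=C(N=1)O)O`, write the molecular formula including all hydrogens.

Heavy atoms from the SMILES: 5 C, 2 N, 2 O, 1 S.
Implicit hydrogens by atom environment:
  4 × C (aromatic): no H
  2 × O: 1 H each → 2
  1 × C (aromatic): 1 H
  1 × N: 2 H
  1 × N (aromatic): no H
  1 × S: 1 H
  Total hydrogens = 6.
Molecular formula: C5H6N2O2S

C5H6N2O2S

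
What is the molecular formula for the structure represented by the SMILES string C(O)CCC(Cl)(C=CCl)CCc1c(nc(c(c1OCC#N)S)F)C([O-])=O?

Heavy atoms from the SMILES: 16 C, 2 Cl, 1 F, 2 N, 4 O, 1 S.
Implicit hydrogens by atom environment:
  6 × C: 2 H each → 12
  5 × C (aromatic): no H
  3 × C: no H
  2 × C: 1 H each → 2
  2 × Cl: no H
  2 × O: no H
  1 × F: no H
  1 × N (aromatic): no H
  1 × N: no H
  1 × O: 1 H
  1 × O (charge -1): no H
  1 × S: 1 H
  Total hydrogens = 16.
Net charge -1.
Molecular formula: C16H16Cl2FN2O4S-

C16H16Cl2FN2O4S-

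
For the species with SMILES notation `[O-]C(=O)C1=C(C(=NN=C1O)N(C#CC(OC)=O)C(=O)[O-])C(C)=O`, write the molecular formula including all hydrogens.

Heavy atoms from the SMILES: 12 C, 3 N, 8 O.
Implicit hydrogens by atom environment:
  6 × C: no H
  5 × O: no H
  4 × C (aromatic): no H
  2 × C: 3 H each → 6
  2 × N (aromatic): no H
  2 × O (charge -1): no H
  1 × N: no H
  1 × O: 1 H
  Total hydrogens = 7.
Net charge -2.
Molecular formula: [C12H7N3O8]2-

[C12H7N3O8]2-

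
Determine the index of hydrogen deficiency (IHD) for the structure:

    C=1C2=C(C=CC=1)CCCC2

Molecular formula from the SMILES: C10H12.
DoU = (2C + 2 + N − H − X)/2 = (2·10 + 2 + 0 − 12 − 0)/2 = 10/2 = 5.
(Structurally: 2 ring(s) + 3 π bond(s) = 5.)

5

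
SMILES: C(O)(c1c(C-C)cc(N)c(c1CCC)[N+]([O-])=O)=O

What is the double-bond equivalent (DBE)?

6

Molecular formula from the SMILES: C12H16N2O4.
DoU = (2C + 2 + N − H − X)/2 = (2·12 + 2 + 2 − 16 − 0)/2 = 12/2 = 6.
(Structurally: 1 ring(s) + 5 π bond(s) = 6.)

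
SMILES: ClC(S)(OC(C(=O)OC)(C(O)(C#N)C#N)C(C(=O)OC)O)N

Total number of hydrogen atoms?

12

Hydrogens are implicit in SMILES; fill each atom to its normal valence:
  7 × C: no H
  5 × O: no H
  2 × C: 3 H each → 6
  2 × N: no H
  2 × O: 1 H each → 2
  1 × C: 1 H
  1 × Cl: no H
  1 × N: 2 H
  1 × S: 1 H
  Total hydrogens = 12.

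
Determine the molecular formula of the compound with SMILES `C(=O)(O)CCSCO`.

Heavy atoms from the SMILES: 4 C, 3 O, 1 S.
Implicit hydrogens by atom environment:
  3 × C: 2 H each → 6
  2 × O: 1 H each → 2
  1 × C: no H
  1 × O: no H
  1 × S: no H
  Total hydrogens = 8.
Molecular formula: C4H8O3S

C4H8O3S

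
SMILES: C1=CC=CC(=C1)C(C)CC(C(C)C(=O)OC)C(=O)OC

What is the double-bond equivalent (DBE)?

Molecular formula from the SMILES: C16H22O4.
DoU = (2C + 2 + N − H − X)/2 = (2·16 + 2 + 0 − 22 − 0)/2 = 12/2 = 6.
(Structurally: 1 ring(s) + 5 π bond(s) = 6.)

6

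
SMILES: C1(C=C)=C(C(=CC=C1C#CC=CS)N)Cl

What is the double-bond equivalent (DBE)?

Molecular formula from the SMILES: C12H10ClNS.
DoU = (2C + 2 + N − H − X)/2 = (2·12 + 2 + 1 − 10 − 1)/2 = 16/2 = 8.
(Structurally: 1 ring(s) + 7 π bond(s) = 8.)

8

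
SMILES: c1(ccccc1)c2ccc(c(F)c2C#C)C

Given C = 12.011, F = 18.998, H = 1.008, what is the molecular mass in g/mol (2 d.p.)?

Molecular formula: C15H11F.
M = 15×12.011 + 1×18.998 + 11×1.008 = 210.25 g/mol.

210.25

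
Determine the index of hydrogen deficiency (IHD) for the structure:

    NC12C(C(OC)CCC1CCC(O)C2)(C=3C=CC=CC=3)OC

6

Molecular formula from the SMILES: C18H27NO3.
DoU = (2C + 2 + N − H − X)/2 = (2·18 + 2 + 1 − 27 − 0)/2 = 12/2 = 6.
(Structurally: 3 ring(s) + 3 π bond(s) = 6.)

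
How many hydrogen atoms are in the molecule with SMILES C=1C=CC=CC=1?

6

Hydrogens are implicit in SMILES; fill each atom to its normal valence:
  6 × C (aromatic): 1 H each → 6
  Total hydrogens = 6.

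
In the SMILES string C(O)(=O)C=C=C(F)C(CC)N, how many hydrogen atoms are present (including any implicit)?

Hydrogens are implicit in SMILES; fill each atom to its normal valence:
  3 × C: no H
  2 × C: 1 H each → 2
  1 × C: 3 H
  1 × C: 2 H
  1 × F: no H
  1 × N: 2 H
  1 × O: 1 H
  1 × O: no H
  Total hydrogens = 10.

10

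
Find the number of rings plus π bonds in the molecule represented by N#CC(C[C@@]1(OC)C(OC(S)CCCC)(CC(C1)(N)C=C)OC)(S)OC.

4

Molecular formula from the SMILES: C18H32N2O4S2.
DoU = (2C + 2 + N − H − X)/2 = (2·18 + 2 + 2 − 32 − 0)/2 = 8/2 = 4.
(Structurally: 1 ring(s) + 3 π bond(s) = 4.)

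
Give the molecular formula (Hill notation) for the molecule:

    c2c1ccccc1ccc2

Heavy atoms from the SMILES: 10 C.
Implicit hydrogens by atom environment:
  8 × C (aromatic): 1 H each → 8
  2 × C (aromatic): no H
  Total hydrogens = 8.
Molecular formula: C10H8

C10H8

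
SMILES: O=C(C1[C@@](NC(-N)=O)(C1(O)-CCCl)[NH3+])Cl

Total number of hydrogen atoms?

Hydrogens are implicit in SMILES; fill each atom to its normal valence:
  4 × C: no H
  2 × C: 2 H each → 4
  2 × Cl: no H
  2 × O: no H
  1 × C: 1 H
  1 × N (charge +1): 3 H
  1 × N: 2 H
  1 × N: 1 H
  1 × O: 1 H
  Total hydrogens = 12.

12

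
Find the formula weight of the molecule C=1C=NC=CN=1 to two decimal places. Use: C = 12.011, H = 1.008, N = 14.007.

80.09

Molecular formula: C4H4N2.
M = 4×12.011 + 4×1.008 + 2×14.007 = 80.09 g/mol.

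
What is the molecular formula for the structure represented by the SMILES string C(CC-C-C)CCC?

Heavy atoms from the SMILES: 8 C.
Implicit hydrogens by atom environment:
  6 × C: 2 H each → 12
  2 × C: 3 H each → 6
  Total hydrogens = 18.
Molecular formula: C8H18

C8H18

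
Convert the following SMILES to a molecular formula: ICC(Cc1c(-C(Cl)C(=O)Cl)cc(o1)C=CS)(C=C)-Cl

Heavy atoms from the SMILES: 13 C, 3 Cl, 1 I, 2 O, 1 S.
Implicit hydrogens by atom environment:
  4 × C: 1 H each → 4
  3 × C: 2 H each → 6
  3 × C (aromatic): no H
  3 × Cl: no H
  2 × C: no H
  1 × C (aromatic): 1 H
  1 × I: no H
  1 × O (aromatic): no H
  1 × O: no H
  1 × S: 1 H
  Total hydrogens = 12.
Molecular formula: C13H12Cl3IO2S

C13H12Cl3IO2S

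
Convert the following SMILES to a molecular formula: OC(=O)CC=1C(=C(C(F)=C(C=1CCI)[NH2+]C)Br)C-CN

C13H18BrFIN2O2+

Heavy atoms from the SMILES: 1 Br, 13 C, 1 F, 1 I, 2 N, 2 O.
Implicit hydrogens by atom environment:
  6 × C (aromatic): no H
  5 × C: 2 H each → 10
  1 × Br: no H
  1 × C: 3 H
  1 × C: no H
  1 × F: no H
  1 × I: no H
  1 × N (charge +1): 2 H
  1 × N: 2 H
  1 × O: 1 H
  1 × O: no H
  Total hydrogens = 18.
Net charge +1.
Molecular formula: C13H18BrFIN2O2+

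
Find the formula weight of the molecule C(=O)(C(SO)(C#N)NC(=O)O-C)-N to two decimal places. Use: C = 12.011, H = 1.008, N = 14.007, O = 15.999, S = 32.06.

Molecular formula: C5H7N3O4S.
M = 5×12.011 + 7×1.008 + 3×14.007 + 4×15.999 + 1×32.06 = 205.19 g/mol.

205.19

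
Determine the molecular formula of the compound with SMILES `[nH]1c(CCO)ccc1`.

C6H9NO

Heavy atoms from the SMILES: 6 C, 1 N, 1 O.
Implicit hydrogens by atom environment:
  3 × C (aromatic): 1 H each → 3
  2 × C: 2 H each → 4
  1 × C (aromatic): no H
  1 × N (aromatic): 1 H
  1 × O: 1 H
  Total hydrogens = 9.
Molecular formula: C6H9NO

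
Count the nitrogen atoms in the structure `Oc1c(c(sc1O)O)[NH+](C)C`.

1

The symbol for nitrogen appears 1 time in the SMILES.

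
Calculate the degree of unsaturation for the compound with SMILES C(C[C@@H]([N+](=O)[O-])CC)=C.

2

Molecular formula from the SMILES: C6H11NO2.
DoU = (2C + 2 + N − H − X)/2 = (2·6 + 2 + 1 − 11 − 0)/2 = 4/2 = 2.
(Structurally: 0 ring(s) + 2 π bond(s) = 2.)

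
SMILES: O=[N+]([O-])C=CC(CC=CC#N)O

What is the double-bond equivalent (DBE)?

Molecular formula from the SMILES: C7H8N2O3.
DoU = (2C + 2 + N − H − X)/2 = (2·7 + 2 + 2 − 8 − 0)/2 = 10/2 = 5.
(Structurally: 0 ring(s) + 5 π bond(s) = 5.)

5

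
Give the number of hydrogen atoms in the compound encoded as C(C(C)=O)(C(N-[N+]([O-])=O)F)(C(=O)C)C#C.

Hydrogens are implicit in SMILES; fill each atom to its normal valence:
  4 × C: no H
  3 × O: no H
  2 × C: 3 H each → 6
  2 × C: 1 H each → 2
  1 × F: no H
  1 × N: 1 H
  1 × N (charge +1): no H
  1 × O (charge -1): no H
  Total hydrogens = 9.

9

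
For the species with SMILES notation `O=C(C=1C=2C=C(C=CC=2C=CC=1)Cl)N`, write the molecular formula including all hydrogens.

Heavy atoms from the SMILES: 11 C, 1 Cl, 1 N, 1 O.
Implicit hydrogens by atom environment:
  6 × C (aromatic): 1 H each → 6
  4 × C (aromatic): no H
  1 × C: no H
  1 × Cl: no H
  1 × N: 2 H
  1 × O: no H
  Total hydrogens = 8.
Molecular formula: C11H8ClNO

C11H8ClNO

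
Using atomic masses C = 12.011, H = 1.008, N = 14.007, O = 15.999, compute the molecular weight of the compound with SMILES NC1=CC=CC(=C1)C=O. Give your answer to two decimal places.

Molecular formula: C7H7NO.
M = 7×12.011 + 7×1.008 + 1×14.007 + 1×15.999 = 121.14 g/mol.

121.14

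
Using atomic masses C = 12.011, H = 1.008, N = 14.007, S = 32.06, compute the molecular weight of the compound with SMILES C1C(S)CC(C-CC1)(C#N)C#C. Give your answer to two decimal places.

179.28

Molecular formula: C10H13NS.
M = 10×12.011 + 13×1.008 + 1×14.007 + 1×32.06 = 179.28 g/mol.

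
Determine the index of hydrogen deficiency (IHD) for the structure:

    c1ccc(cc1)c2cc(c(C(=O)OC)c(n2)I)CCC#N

Molecular formula from the SMILES: C16H13IN2O2.
DoU = (2C + 2 + N − H − X)/2 = (2·16 + 2 + 2 − 13 − 1)/2 = 22/2 = 11.
(Structurally: 2 ring(s) + 9 π bond(s) = 11.)

11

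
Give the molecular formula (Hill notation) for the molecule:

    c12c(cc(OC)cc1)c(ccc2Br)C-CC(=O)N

C14H14BrNO2

Heavy atoms from the SMILES: 1 Br, 14 C, 1 N, 2 O.
Implicit hydrogens by atom environment:
  5 × C (aromatic): 1 H each → 5
  5 × C (aromatic): no H
  2 × C: 2 H each → 4
  2 × O: no H
  1 × Br: no H
  1 × C: 3 H
  1 × C: no H
  1 × N: 2 H
  Total hydrogens = 14.
Molecular formula: C14H14BrNO2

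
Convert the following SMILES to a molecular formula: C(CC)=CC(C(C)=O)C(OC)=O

C9H14O3

Heavy atoms from the SMILES: 9 C, 3 O.
Implicit hydrogens by atom environment:
  3 × C: 3 H each → 9
  3 × C: 1 H each → 3
  3 × O: no H
  2 × C: no H
  1 × C: 2 H
  Total hydrogens = 14.
Molecular formula: C9H14O3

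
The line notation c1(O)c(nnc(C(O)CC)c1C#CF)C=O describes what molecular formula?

Heavy atoms from the SMILES: 10 C, 1 F, 2 N, 3 O.
Implicit hydrogens by atom environment:
  4 × C (aromatic): no H
  2 × C: 1 H each → 2
  2 × C: no H
  2 × N (aromatic): no H
  2 × O: 1 H each → 2
  1 × C: 3 H
  1 × C: 2 H
  1 × F: no H
  1 × O: no H
  Total hydrogens = 9.
Molecular formula: C10H9FN2O3

C10H9FN2O3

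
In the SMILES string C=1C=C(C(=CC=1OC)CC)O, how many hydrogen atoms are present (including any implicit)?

12

Hydrogens are implicit in SMILES; fill each atom to its normal valence:
  3 × C (aromatic): 1 H each → 3
  3 × C (aromatic): no H
  2 × C: 3 H each → 6
  1 × C: 2 H
  1 × O: 1 H
  1 × O: no H
  Total hydrogens = 12.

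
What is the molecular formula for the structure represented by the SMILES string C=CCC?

Heavy atoms from the SMILES: 4 C.
Implicit hydrogens by atom environment:
  2 × C: 2 H each → 4
  1 × C: 3 H
  1 × C: 1 H
  Total hydrogens = 8.
Molecular formula: C4H8

C4H8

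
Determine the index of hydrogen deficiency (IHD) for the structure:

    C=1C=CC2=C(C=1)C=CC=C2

Molecular formula from the SMILES: C10H8.
DoU = (2C + 2 + N − H − X)/2 = (2·10 + 2 + 0 − 8 − 0)/2 = 14/2 = 7.
(Structurally: 2 ring(s) + 5 π bond(s) = 7.)

7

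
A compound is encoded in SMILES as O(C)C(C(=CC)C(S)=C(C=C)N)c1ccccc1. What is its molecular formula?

C15H19NOS

Heavy atoms from the SMILES: 15 C, 1 N, 1 O, 1 S.
Implicit hydrogens by atom environment:
  5 × C (aromatic): 1 H each → 5
  3 × C: 1 H each → 3
  3 × C: no H
  2 × C: 3 H each → 6
  1 × C: 2 H
  1 × C (aromatic): no H
  1 × N: 2 H
  1 × O: no H
  1 × S: 1 H
  Total hydrogens = 19.
Molecular formula: C15H19NOS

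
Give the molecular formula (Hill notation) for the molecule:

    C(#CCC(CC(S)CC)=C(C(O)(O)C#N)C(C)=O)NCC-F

C15H21FN2O3S

Heavy atoms from the SMILES: 15 C, 1 F, 2 N, 3 O, 1 S.
Implicit hydrogens by atom environment:
  7 × C: no H
  5 × C: 2 H each → 10
  2 × C: 3 H each → 6
  2 × O: 1 H each → 2
  1 × C: 1 H
  1 × F: no H
  1 × N: 1 H
  1 × N: no H
  1 × O: no H
  1 × S: 1 H
  Total hydrogens = 21.
Molecular formula: C15H21FN2O3S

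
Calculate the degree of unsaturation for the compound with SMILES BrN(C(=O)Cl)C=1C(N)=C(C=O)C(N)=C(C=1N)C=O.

Molecular formula from the SMILES: C9H8BrClN4O3.
DoU = (2C + 2 + N − H − X)/2 = (2·9 + 2 + 4 − 8 − 2)/2 = 14/2 = 7.
(Structurally: 1 ring(s) + 6 π bond(s) = 7.)

7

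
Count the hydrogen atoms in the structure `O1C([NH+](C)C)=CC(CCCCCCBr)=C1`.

Hydrogens are implicit in SMILES; fill each atom to its normal valence:
  6 × C: 2 H each → 12
  2 × C: 3 H each → 6
  2 × C (aromatic): 1 H each → 2
  2 × C (aromatic): no H
  1 × Br: no H
  1 × N (charge +1): 1 H
  1 × O (aromatic): no H
  Total hydrogens = 21.

21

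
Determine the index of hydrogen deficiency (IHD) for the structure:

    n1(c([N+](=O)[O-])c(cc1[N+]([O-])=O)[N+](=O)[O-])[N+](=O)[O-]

Molecular formula from the SMILES: C4HN5O8.
DoU = (2C + 2 + N − H − X)/2 = (2·4 + 2 + 5 − 1 − 0)/2 = 14/2 = 7.
(Structurally: 1 ring(s) + 6 π bond(s) = 7.)

7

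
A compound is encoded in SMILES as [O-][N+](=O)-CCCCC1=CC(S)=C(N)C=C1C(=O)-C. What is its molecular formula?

C12H16N2O3S

Heavy atoms from the SMILES: 12 C, 2 N, 3 O, 1 S.
Implicit hydrogens by atom environment:
  4 × C: 2 H each → 8
  4 × C (aromatic): no H
  2 × C (aromatic): 1 H each → 2
  2 × O: no H
  1 × C: 3 H
  1 × C: no H
  1 × N: 2 H
  1 × N (charge +1): no H
  1 × O (charge -1): no H
  1 × S: 1 H
  Total hydrogens = 16.
Molecular formula: C12H16N2O3S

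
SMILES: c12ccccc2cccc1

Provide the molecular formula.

Heavy atoms from the SMILES: 10 C.
Implicit hydrogens by atom environment:
  8 × C (aromatic): 1 H each → 8
  2 × C (aromatic): no H
  Total hydrogens = 8.
Molecular formula: C10H8

C10H8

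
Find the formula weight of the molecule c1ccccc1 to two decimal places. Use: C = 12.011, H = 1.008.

78.11

Molecular formula: C6H6.
M = 6×12.011 + 6×1.008 = 78.11 g/mol.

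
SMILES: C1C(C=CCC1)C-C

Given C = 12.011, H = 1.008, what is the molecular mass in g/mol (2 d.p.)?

Molecular formula: C8H14.
M = 8×12.011 + 14×1.008 = 110.20 g/mol.

110.20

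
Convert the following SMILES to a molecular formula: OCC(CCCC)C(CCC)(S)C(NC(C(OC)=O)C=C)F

C16H30FNO3S

Heavy atoms from the SMILES: 16 C, 1 F, 1 N, 3 O, 1 S.
Implicit hydrogens by atom environment:
  7 × C: 2 H each → 14
  4 × C: 1 H each → 4
  3 × C: 3 H each → 9
  2 × C: no H
  2 × O: no H
  1 × F: no H
  1 × N: 1 H
  1 × O: 1 H
  1 × S: 1 H
  Total hydrogens = 30.
Molecular formula: C16H30FNO3S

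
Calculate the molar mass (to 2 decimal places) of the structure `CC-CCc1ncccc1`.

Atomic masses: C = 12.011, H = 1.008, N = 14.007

135.21

Molecular formula: C9H13N.
M = 9×12.011 + 13×1.008 + 1×14.007 = 135.21 g/mol.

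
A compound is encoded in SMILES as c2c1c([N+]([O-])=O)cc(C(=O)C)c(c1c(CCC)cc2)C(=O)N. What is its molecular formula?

C16H16N2O4

Heavy atoms from the SMILES: 16 C, 2 N, 4 O.
Implicit hydrogens by atom environment:
  6 × C (aromatic): no H
  4 × C (aromatic): 1 H each → 4
  3 × O: no H
  2 × C: 3 H each → 6
  2 × C: 2 H each → 4
  2 × C: no H
  1 × N: 2 H
  1 × N (charge +1): no H
  1 × O (charge -1): no H
  Total hydrogens = 16.
Molecular formula: C16H16N2O4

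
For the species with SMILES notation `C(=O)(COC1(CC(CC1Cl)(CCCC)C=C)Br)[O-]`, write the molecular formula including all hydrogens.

Heavy atoms from the SMILES: 1 Br, 13 C, 1 Cl, 3 O.
Implicit hydrogens by atom environment:
  7 × C: 2 H each → 14
  3 × C: no H
  2 × C: 1 H each → 2
  2 × O: no H
  1 × Br: no H
  1 × C: 3 H
  1 × Cl: no H
  1 × O (charge -1): no H
  Total hydrogens = 19.
Net charge -1.
Molecular formula: C13H19BrClO3-

C13H19BrClO3-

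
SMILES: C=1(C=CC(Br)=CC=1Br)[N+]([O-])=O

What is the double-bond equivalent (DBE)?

Molecular formula from the SMILES: C6H3Br2NO2.
DoU = (2C + 2 + N − H − X)/2 = (2·6 + 2 + 1 − 3 − 2)/2 = 10/2 = 5.
(Structurally: 1 ring(s) + 4 π bond(s) = 5.)

5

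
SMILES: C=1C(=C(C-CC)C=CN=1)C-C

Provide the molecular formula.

C10H15N

Heavy atoms from the SMILES: 10 C, 1 N.
Implicit hydrogens by atom environment:
  3 × C: 2 H each → 6
  3 × C (aromatic): 1 H each → 3
  2 × C: 3 H each → 6
  2 × C (aromatic): no H
  1 × N (aromatic): no H
  Total hydrogens = 15.
Molecular formula: C10H15N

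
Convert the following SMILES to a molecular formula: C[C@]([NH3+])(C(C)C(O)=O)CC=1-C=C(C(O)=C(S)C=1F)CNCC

C15H24FN2O3S+

Heavy atoms from the SMILES: 15 C, 1 F, 2 N, 3 O, 1 S.
Implicit hydrogens by atom environment:
  5 × C (aromatic): no H
  3 × C: 3 H each → 9
  3 × C: 2 H each → 6
  2 × C: no H
  2 × O: 1 H each → 2
  1 × C (aromatic): 1 H
  1 × C: 1 H
  1 × F: no H
  1 × N (charge +1): 3 H
  1 × N: 1 H
  1 × O: no H
  1 × S: 1 H
  Total hydrogens = 24.
Net charge +1.
Molecular formula: C15H24FN2O3S+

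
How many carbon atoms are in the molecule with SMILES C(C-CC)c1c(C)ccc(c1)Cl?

The symbol for carbon appears 11 times in the SMILES. Lowercase c denotes aromatic carbon and counts toward C.

11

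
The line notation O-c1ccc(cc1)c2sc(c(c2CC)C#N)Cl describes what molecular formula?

C13H10ClNOS

Heavy atoms from the SMILES: 13 C, 1 Cl, 1 N, 1 O, 1 S.
Implicit hydrogens by atom environment:
  6 × C (aromatic): no H
  4 × C (aromatic): 1 H each → 4
  1 × C: 3 H
  1 × C: 2 H
  1 × C: no H
  1 × Cl: no H
  1 × N: no H
  1 × O: 1 H
  1 × S (aromatic): no H
  Total hydrogens = 10.
Molecular formula: C13H10ClNOS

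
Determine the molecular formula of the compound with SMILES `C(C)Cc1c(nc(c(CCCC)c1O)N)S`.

Heavy atoms from the SMILES: 12 C, 2 N, 1 O, 1 S.
Implicit hydrogens by atom environment:
  5 × C: 2 H each → 10
  5 × C (aromatic): no H
  2 × C: 3 H each → 6
  1 × N: 2 H
  1 × N (aromatic): no H
  1 × O: 1 H
  1 × S: 1 H
  Total hydrogens = 20.
Molecular formula: C12H20N2OS

C12H20N2OS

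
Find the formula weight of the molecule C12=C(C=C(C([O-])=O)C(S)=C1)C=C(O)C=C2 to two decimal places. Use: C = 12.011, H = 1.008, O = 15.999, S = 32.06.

Molecular formula: C11H7O3S-.
M = 11×12.011 + 7×1.008 + 3×15.999 + 1×32.06 = 219.23 g/mol.

219.23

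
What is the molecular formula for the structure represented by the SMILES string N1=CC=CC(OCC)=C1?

Heavy atoms from the SMILES: 7 C, 1 N, 1 O.
Implicit hydrogens by atom environment:
  4 × C (aromatic): 1 H each → 4
  1 × C: 3 H
  1 × C: 2 H
  1 × C (aromatic): no H
  1 × N (aromatic): no H
  1 × O: no H
  Total hydrogens = 9.
Molecular formula: C7H9NO

C7H9NO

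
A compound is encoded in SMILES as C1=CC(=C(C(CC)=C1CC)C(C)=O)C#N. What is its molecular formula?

C13H15NO

Heavy atoms from the SMILES: 13 C, 1 N, 1 O.
Implicit hydrogens by atom environment:
  4 × C (aromatic): no H
  3 × C: 3 H each → 9
  2 × C: 2 H each → 4
  2 × C (aromatic): 1 H each → 2
  2 × C: no H
  1 × N: no H
  1 × O: no H
  Total hydrogens = 15.
Molecular formula: C13H15NO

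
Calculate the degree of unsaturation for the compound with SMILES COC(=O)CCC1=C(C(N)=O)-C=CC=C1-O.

6

Molecular formula from the SMILES: C11H13NO4.
DoU = (2C + 2 + N − H − X)/2 = (2·11 + 2 + 1 − 13 − 0)/2 = 12/2 = 6.
(Structurally: 1 ring(s) + 5 π bond(s) = 6.)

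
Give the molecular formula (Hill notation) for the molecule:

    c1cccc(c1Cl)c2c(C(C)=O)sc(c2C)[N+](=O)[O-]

Heavy atoms from the SMILES: 13 C, 1 Cl, 1 N, 3 O, 1 S.
Implicit hydrogens by atom environment:
  6 × C (aromatic): no H
  4 × C (aromatic): 1 H each → 4
  2 × C: 3 H each → 6
  2 × O: no H
  1 × C: no H
  1 × Cl: no H
  1 × N (charge +1): no H
  1 × O (charge -1): no H
  1 × S (aromatic): no H
  Total hydrogens = 10.
Molecular formula: C13H10ClNO3S

C13H10ClNO3S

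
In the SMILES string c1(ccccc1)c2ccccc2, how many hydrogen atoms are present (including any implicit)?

10

Hydrogens are implicit in SMILES; fill each atom to its normal valence:
  10 × C (aromatic): 1 H each → 10
  2 × C (aromatic): no H
  Total hydrogens = 10.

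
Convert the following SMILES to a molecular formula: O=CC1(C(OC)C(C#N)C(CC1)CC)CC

C13H21NO2

Heavy atoms from the SMILES: 13 C, 1 N, 2 O.
Implicit hydrogens by atom environment:
  4 × C: 2 H each → 8
  4 × C: 1 H each → 4
  3 × C: 3 H each → 9
  2 × C: no H
  2 × O: no H
  1 × N: no H
  Total hydrogens = 21.
Molecular formula: C13H21NO2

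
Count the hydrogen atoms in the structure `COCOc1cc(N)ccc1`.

Hydrogens are implicit in SMILES; fill each atom to its normal valence:
  4 × C (aromatic): 1 H each → 4
  2 × C (aromatic): no H
  2 × O: no H
  1 × C: 3 H
  1 × C: 2 H
  1 × N: 2 H
  Total hydrogens = 11.

11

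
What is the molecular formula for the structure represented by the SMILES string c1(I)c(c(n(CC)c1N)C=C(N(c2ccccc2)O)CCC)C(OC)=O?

Heavy atoms from the SMILES: 19 C, 1 I, 3 N, 3 O.
Implicit hydrogens by atom environment:
  5 × C (aromatic): 1 H each → 5
  5 × C (aromatic): no H
  3 × C: 3 H each → 9
  3 × C: 2 H each → 6
  2 × C: no H
  2 × O: no H
  1 × C: 1 H
  1 × I: no H
  1 × N: 2 H
  1 × N (aromatic): no H
  1 × N: no H
  1 × O: 1 H
  Total hydrogens = 24.
Molecular formula: C19H24IN3O3

C19H24IN3O3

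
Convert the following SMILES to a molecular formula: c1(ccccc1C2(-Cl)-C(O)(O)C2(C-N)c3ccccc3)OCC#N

C18H17ClN2O3

Heavy atoms from the SMILES: 18 C, 1 Cl, 2 N, 3 O.
Implicit hydrogens by atom environment:
  9 × C (aromatic): 1 H each → 9
  4 × C: no H
  3 × C (aromatic): no H
  2 × C: 2 H each → 4
  2 × O: 1 H each → 2
  1 × Cl: no H
  1 × N: 2 H
  1 × N: no H
  1 × O: no H
  Total hydrogens = 17.
Molecular formula: C18H17ClN2O3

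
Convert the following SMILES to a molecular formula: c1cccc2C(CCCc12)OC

Heavy atoms from the SMILES: 11 C, 1 O.
Implicit hydrogens by atom environment:
  4 × C (aromatic): 1 H each → 4
  3 × C: 2 H each → 6
  2 × C (aromatic): no H
  1 × C: 3 H
  1 × C: 1 H
  1 × O: no H
  Total hydrogens = 14.
Molecular formula: C11H14O

C11H14O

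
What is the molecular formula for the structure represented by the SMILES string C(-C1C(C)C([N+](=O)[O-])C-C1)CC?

C9H17NO2

Heavy atoms from the SMILES: 9 C, 1 N, 2 O.
Implicit hydrogens by atom environment:
  4 × C: 2 H each → 8
  3 × C: 1 H each → 3
  2 × C: 3 H each → 6
  1 × N (charge +1): no H
  1 × O: no H
  1 × O (charge -1): no H
  Total hydrogens = 17.
Molecular formula: C9H17NO2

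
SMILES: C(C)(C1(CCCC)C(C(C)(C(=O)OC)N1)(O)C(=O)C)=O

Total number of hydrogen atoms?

23

Hydrogens are implicit in SMILES; fill each atom to its normal valence:
  6 × C: no H
  5 × C: 3 H each → 15
  4 × O: no H
  3 × C: 2 H each → 6
  1 × N: 1 H
  1 × O: 1 H
  Total hydrogens = 23.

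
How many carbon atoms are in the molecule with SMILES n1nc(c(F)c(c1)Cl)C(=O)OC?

6

The symbol for carbon appears 6 times in the SMILES. Lowercase c denotes aromatic carbon and counts toward C.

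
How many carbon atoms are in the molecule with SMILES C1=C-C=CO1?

The symbol for carbon appears 4 times in the SMILES.

4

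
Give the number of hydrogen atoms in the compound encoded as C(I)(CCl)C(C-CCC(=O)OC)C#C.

14

Hydrogens are implicit in SMILES; fill each atom to its normal valence:
  4 × C: 2 H each → 8
  3 × C: 1 H each → 3
  2 × C: no H
  2 × O: no H
  1 × C: 3 H
  1 × Cl: no H
  1 × I: no H
  Total hydrogens = 14.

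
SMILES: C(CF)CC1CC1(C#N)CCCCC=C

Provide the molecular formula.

Heavy atoms from the SMILES: 13 C, 1 F, 1 N.
Implicit hydrogens by atom environment:
  9 × C: 2 H each → 18
  2 × C: 1 H each → 2
  2 × C: no H
  1 × F: no H
  1 × N: no H
  Total hydrogens = 20.
Molecular formula: C13H20FN

C13H20FN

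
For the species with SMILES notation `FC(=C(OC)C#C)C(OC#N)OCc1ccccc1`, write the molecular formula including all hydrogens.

Heavy atoms from the SMILES: 14 C, 1 F, 1 N, 3 O.
Implicit hydrogens by atom environment:
  5 × C (aromatic): 1 H each → 5
  4 × C: no H
  3 × O: no H
  2 × C: 1 H each → 2
  1 × C: 3 H
  1 × C: 2 H
  1 × C (aromatic): no H
  1 × F: no H
  1 × N: no H
  Total hydrogens = 12.
Molecular formula: C14H12FNO3

C14H12FNO3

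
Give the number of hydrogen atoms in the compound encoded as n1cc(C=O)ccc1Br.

Hydrogens are implicit in SMILES; fill each atom to its normal valence:
  3 × C (aromatic): 1 H each → 3
  2 × C (aromatic): no H
  1 × Br: no H
  1 × C: 1 H
  1 × N (aromatic): no H
  1 × O: no H
  Total hydrogens = 4.

4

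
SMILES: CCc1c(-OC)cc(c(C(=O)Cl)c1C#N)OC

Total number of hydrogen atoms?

Hydrogens are implicit in SMILES; fill each atom to its normal valence:
  5 × C (aromatic): no H
  3 × C: 3 H each → 9
  3 × O: no H
  2 × C: no H
  1 × C: 2 H
  1 × C (aromatic): 1 H
  1 × Cl: no H
  1 × N: no H
  Total hydrogens = 12.

12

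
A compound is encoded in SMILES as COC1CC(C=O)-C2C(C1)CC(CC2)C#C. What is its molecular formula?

C14H20O2

Heavy atoms from the SMILES: 14 C, 2 O.
Implicit hydrogens by atom environment:
  7 × C: 1 H each → 7
  5 × C: 2 H each → 10
  2 × O: no H
  1 × C: 3 H
  1 × C: no H
  Total hydrogens = 20.
Molecular formula: C14H20O2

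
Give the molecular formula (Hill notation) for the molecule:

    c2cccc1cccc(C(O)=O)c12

Heavy atoms from the SMILES: 11 C, 2 O.
Implicit hydrogens by atom environment:
  7 × C (aromatic): 1 H each → 7
  3 × C (aromatic): no H
  1 × C: no H
  1 × O: 1 H
  1 × O: no H
  Total hydrogens = 8.
Molecular formula: C11H8O2

C11H8O2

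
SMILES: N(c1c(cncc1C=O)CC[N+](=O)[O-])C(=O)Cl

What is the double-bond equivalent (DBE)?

Molecular formula from the SMILES: C9H8ClN3O4.
DoU = (2C + 2 + N − H − X)/2 = (2·9 + 2 + 3 − 8 − 1)/2 = 14/2 = 7.
(Structurally: 1 ring(s) + 6 π bond(s) = 7.)

7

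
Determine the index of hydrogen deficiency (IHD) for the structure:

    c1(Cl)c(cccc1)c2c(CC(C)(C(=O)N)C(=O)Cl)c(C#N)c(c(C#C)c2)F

14

Molecular formula from the SMILES: C20H13Cl2FN2O2.
DoU = (2C + 2 + N − H − X)/2 = (2·20 + 2 + 2 − 13 − 3)/2 = 28/2 = 14.
(Structurally: 2 ring(s) + 12 π bond(s) = 14.)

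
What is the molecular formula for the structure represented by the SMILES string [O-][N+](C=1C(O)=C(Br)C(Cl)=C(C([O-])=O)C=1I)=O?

Heavy atoms from the SMILES: 1 Br, 7 C, 1 Cl, 1 I, 1 N, 5 O.
Implicit hydrogens by atom environment:
  6 × C (aromatic): no H
  2 × O: no H
  2 × O (charge -1): no H
  1 × Br: no H
  1 × C: no H
  1 × Cl: no H
  1 × I: no H
  1 × N (charge +1): no H
  1 × O: 1 H
  Total hydrogens = 1.
Net charge -1.
Molecular formula: C7HBrClINO5-

C7HBrClINO5-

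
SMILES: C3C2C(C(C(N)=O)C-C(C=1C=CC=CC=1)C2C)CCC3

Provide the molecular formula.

C18H25NO

Heavy atoms from the SMILES: 18 C, 1 N, 1 O.
Implicit hydrogens by atom environment:
  5 × C: 2 H each → 10
  5 × C: 1 H each → 5
  5 × C (aromatic): 1 H each → 5
  1 × C: 3 H
  1 × C (aromatic): no H
  1 × C: no H
  1 × N: 2 H
  1 × O: no H
  Total hydrogens = 25.
Molecular formula: C18H25NO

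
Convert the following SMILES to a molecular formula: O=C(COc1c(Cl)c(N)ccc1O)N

Heavy atoms from the SMILES: 8 C, 1 Cl, 2 N, 3 O.
Implicit hydrogens by atom environment:
  4 × C (aromatic): no H
  2 × C (aromatic): 1 H each → 2
  2 × N: 2 H each → 4
  2 × O: no H
  1 × C: 2 H
  1 × C: no H
  1 × Cl: no H
  1 × O: 1 H
  Total hydrogens = 9.
Molecular formula: C8H9ClN2O3

C8H9ClN2O3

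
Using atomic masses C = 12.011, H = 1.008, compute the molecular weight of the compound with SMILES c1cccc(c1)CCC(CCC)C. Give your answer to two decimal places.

176.30

Molecular formula: C13H20.
M = 13×12.011 + 20×1.008 = 176.30 g/mol.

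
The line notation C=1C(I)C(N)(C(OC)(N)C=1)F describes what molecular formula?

Heavy atoms from the SMILES: 6 C, 1 F, 1 I, 2 N, 1 O.
Implicit hydrogens by atom environment:
  3 × C: 1 H each → 3
  2 × C: no H
  2 × N: 2 H each → 4
  1 × C: 3 H
  1 × F: no H
  1 × I: no H
  1 × O: no H
  Total hydrogens = 10.
Molecular formula: C6H10FIN2O

C6H10FIN2O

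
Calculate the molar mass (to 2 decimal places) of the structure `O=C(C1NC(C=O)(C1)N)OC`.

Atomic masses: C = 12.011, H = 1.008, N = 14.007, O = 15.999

Molecular formula: C6H10N2O3.
M = 6×12.011 + 10×1.008 + 2×14.007 + 3×15.999 = 158.16 g/mol.

158.16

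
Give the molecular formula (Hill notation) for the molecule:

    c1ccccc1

C6H6

Heavy atoms from the SMILES: 6 C.
Implicit hydrogens by atom environment:
  6 × C (aromatic): 1 H each → 6
  Total hydrogens = 6.
Molecular formula: C6H6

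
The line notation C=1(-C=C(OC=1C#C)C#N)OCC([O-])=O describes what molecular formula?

C9H4NO4-

Heavy atoms from the SMILES: 9 C, 1 N, 4 O.
Implicit hydrogens by atom environment:
  3 × C (aromatic): no H
  3 × C: no H
  2 × O: no H
  1 × C: 2 H
  1 × C (aromatic): 1 H
  1 × C: 1 H
  1 × N: no H
  1 × O (aromatic): no H
  1 × O (charge -1): no H
  Total hydrogens = 4.
Net charge -1.
Molecular formula: C9H4NO4-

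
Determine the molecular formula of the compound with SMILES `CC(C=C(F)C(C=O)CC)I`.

Heavy atoms from the SMILES: 8 C, 1 F, 1 I, 1 O.
Implicit hydrogens by atom environment:
  4 × C: 1 H each → 4
  2 × C: 3 H each → 6
  1 × C: 2 H
  1 × C: no H
  1 × F: no H
  1 × I: no H
  1 × O: no H
  Total hydrogens = 12.
Molecular formula: C8H12FIO

C8H12FIO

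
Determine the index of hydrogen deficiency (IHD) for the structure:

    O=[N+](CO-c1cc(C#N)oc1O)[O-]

Molecular formula from the SMILES: C6H4N2O5.
DoU = (2C + 2 + N − H − X)/2 = (2·6 + 2 + 2 − 4 − 0)/2 = 12/2 = 6.
(Structurally: 1 ring(s) + 5 π bond(s) = 6.)

6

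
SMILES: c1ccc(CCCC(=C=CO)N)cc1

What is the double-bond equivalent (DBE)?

6

Molecular formula from the SMILES: C12H15NO.
DoU = (2C + 2 + N − H − X)/2 = (2·12 + 2 + 1 − 15 − 0)/2 = 12/2 = 6.
(Structurally: 1 ring(s) + 5 π bond(s) = 6.)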